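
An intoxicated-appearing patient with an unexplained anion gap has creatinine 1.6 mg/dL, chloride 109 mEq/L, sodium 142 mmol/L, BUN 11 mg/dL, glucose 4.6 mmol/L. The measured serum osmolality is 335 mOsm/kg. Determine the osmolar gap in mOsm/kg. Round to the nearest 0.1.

Calculated osmolality = 2·Na + glucose + BUN/2.8
= 2·142 + 4.6 + 11/2.8
= 284 + 4.60 + 3.93
= 292.53 mOsm/kg ≈ 292.5 mOsm/kg
Osmolar gap = measured − calculated = 335 − 292.5 = 42.5 mOsm/kg

42.5 mOsm/kg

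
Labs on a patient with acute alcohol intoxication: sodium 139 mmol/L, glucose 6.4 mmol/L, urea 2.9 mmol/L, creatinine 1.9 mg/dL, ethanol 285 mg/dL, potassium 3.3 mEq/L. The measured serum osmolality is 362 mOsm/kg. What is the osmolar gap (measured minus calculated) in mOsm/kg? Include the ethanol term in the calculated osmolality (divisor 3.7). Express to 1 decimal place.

Calculated osmolality = 2·Na + glucose + urea + ethanol/3.7
= 2·139 + 6.4 + 2.9 + 285/3.7
= 278 + 6.40 + 2.90 + 77.03
= 364.33 mOsm/kg ≈ 364.3 mOsm/kg
Osmolar gap = measured − calculated = 362 − 364.3 = -2.3 mOsm/kg

-2.3 mOsm/kg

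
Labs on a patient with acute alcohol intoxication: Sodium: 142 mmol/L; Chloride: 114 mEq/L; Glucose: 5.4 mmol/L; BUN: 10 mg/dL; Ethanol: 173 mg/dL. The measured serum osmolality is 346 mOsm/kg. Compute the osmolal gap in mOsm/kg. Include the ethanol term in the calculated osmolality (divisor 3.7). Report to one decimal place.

Calculated osmolality = 2·Na + glucose + BUN/2.8 + ethanol/3.7
= 2·142 + 5.4 + 10/2.8 + 173/3.7
= 284 + 5.40 + 3.57 + 46.76
= 339.73 mOsm/kg ≈ 339.7 mOsm/kg
Osmolar gap = measured − calculated = 346 − 339.7 = 6.3 mOsm/kg

6.3 mOsm/kg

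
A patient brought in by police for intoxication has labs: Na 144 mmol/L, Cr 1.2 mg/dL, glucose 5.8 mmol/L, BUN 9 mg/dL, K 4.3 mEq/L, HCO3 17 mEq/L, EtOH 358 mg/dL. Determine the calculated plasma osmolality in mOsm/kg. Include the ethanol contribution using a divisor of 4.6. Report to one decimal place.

374.8 mOsm/kg

Calculated osmolality = 2·Na + glucose + BUN/2.8 + ethanol/4.6
= 2·144 + 5.8 + 9/2.8 + 358/4.6
= 288 + 5.80 + 3.21 + 77.83
= 374.84 mOsm/kg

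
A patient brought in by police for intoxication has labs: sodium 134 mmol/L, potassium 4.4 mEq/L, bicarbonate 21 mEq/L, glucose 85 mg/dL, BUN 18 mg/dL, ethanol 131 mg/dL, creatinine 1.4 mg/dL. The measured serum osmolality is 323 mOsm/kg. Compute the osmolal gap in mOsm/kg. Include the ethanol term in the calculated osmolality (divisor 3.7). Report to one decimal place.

8.4 mOsm/kg

Calculated osmolality = 2·Na + glucose/18 + BUN/2.8 + ethanol/3.7
= 2·134 + 85/18 + 18/2.8 + 131/3.7
= 268 + 4.72 + 6.43 + 35.41
= 314.56 mOsm/kg ≈ 314.6 mOsm/kg
Osmolar gap = measured − calculated = 323 − 314.6 = 8.4 mOsm/kg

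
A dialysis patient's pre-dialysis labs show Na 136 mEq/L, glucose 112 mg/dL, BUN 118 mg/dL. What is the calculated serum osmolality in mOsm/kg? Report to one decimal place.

Calculated osmolality = 2·Na + glucose/18 + BUN/2.8
= 2·136 + 112/18 + 118/2.8
= 272 + 6.22 + 42.14
= 320.36 mOsm/kg

320.4 mOsm/kg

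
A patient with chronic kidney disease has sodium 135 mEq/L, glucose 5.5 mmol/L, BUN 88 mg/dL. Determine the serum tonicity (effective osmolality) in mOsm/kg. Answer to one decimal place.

Effective osmolality excludes urea (freely permeant across cell membranes):
2·Na + glucose
= 2·135 + 5.5
= 270 + 5.5
= 275.5 mOsm/kg

275.5 mOsm/kg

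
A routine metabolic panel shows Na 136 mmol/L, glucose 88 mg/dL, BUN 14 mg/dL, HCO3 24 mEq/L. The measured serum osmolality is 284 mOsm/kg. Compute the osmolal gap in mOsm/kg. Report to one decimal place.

Calculated osmolality = 2·Na + glucose/18 + BUN/2.8
= 2·136 + 88/18 + 14/2.8
= 272 + 4.89 + 5
= 281.89 mOsm/kg ≈ 281.9 mOsm/kg
Osmolar gap = measured − calculated = 284 − 281.9 = 2.1 mOsm/kg

2.1 mOsm/kg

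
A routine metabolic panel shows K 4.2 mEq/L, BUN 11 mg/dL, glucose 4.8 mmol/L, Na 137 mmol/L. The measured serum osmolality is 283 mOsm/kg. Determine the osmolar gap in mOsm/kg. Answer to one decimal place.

0.3 mOsm/kg

Calculated osmolality = 2·Na + glucose + BUN/2.8
= 2·137 + 4.8 + 11/2.8
= 274 + 4.80 + 3.93
= 282.73 mOsm/kg ≈ 282.7 mOsm/kg
Osmolar gap = measured − calculated = 283 − 282.7 = 0.3 mOsm/kg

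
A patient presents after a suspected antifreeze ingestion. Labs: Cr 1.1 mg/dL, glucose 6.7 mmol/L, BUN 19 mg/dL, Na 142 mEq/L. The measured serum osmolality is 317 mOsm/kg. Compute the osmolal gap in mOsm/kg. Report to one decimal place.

Calculated osmolality = 2·Na + glucose + BUN/2.8
= 2·142 + 6.7 + 19/2.8
= 284 + 6.70 + 6.79
= 297.49 mOsm/kg ≈ 297.5 mOsm/kg
Osmolar gap = measured − calculated = 317 − 297.5 = 19.5 mOsm/kg

19.5 mOsm/kg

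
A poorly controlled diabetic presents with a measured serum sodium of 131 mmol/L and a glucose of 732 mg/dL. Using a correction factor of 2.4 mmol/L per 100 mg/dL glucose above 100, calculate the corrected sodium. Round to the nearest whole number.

Corrected Na = measured Na + 2.4 · (glucose − 100)/100
= 131 + 2.4 · (732 − 100)/100
= 131 + 15.2
= 146.2 mmol/L

146 mmol/L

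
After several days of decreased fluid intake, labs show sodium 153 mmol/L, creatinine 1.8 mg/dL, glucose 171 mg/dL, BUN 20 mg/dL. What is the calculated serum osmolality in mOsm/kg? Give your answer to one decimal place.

322.6 mOsm/kg

Calculated osmolality = 2·Na + glucose/18 + BUN/2.8
= 2·153 + 171/18 + 20/2.8
= 306 + 9.50 + 7.14
= 322.64 mOsm/kg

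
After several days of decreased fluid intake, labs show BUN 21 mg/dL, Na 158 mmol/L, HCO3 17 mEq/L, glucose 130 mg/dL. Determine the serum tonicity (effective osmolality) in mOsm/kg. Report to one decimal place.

Effective osmolality excludes urea (freely permeant across cell membranes):
2·Na + glucose/18
= 2·158 + 130/18
= 316 + 7.22
= 323.22 mOsm/kg

323.2 mOsm/kg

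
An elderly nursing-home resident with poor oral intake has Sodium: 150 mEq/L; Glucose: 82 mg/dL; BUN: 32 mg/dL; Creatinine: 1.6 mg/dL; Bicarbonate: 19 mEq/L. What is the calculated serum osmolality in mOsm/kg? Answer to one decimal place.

316.0 mOsm/kg

Calculated osmolality = 2·Na + glucose/18 + BUN/2.8
= 2·150 + 82/18 + 32/2.8
= 300 + 4.56 + 11.43
= 315.99 mOsm/kg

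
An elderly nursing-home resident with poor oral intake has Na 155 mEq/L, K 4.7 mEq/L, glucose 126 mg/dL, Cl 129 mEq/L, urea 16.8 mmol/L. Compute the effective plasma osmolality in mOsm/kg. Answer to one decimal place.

Effective osmolality excludes urea (freely permeant across cell membranes):
2·Na + glucose/18
= 2·155 + 126/18
= 310 + 7
= 317 mOsm/kg

317.0 mOsm/kg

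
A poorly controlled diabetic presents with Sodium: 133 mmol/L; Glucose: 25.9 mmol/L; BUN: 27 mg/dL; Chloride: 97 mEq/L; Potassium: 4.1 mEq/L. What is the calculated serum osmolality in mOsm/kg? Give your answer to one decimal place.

301.5 mOsm/kg

Calculated osmolality = 2·Na + glucose + BUN/2.8
= 2·133 + 25.9 + 27/2.8
= 266 + 25.90 + 9.64
= 301.54 mOsm/kg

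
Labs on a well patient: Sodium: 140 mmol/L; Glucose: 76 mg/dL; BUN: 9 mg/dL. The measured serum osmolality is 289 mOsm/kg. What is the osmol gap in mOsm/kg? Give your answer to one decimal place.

1.6 mOsm/kg

Calculated osmolality = 2·Na + glucose/18 + BUN/2.8
= 2·140 + 76/18 + 9/2.8
= 280 + 4.22 + 3.21
= 287.43 mOsm/kg ≈ 287.4 mOsm/kg
Osmolar gap = measured − calculated = 289 − 287.4 = 1.6 mOsm/kg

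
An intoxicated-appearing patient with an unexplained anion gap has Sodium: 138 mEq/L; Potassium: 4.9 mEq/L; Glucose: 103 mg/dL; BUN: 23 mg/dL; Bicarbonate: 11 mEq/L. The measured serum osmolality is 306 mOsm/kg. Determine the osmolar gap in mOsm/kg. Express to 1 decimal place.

Calculated osmolality = 2·Na + glucose/18 + BUN/2.8
= 2·138 + 103/18 + 23/2.8
= 276 + 5.72 + 8.21
= 289.93 mOsm/kg ≈ 289.9 mOsm/kg
Osmolar gap = measured − calculated = 306 − 289.9 = 16.1 mOsm/kg

16.1 mOsm/kg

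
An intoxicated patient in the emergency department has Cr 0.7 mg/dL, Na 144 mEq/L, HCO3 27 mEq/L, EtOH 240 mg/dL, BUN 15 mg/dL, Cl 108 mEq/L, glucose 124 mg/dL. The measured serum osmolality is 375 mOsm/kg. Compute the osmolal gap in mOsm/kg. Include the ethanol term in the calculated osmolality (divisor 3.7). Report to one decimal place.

Calculated osmolality = 2·Na + glucose/18 + BUN/2.8 + ethanol/3.7
= 2·144 + 124/18 + 15/2.8 + 240/3.7
= 288 + 6.89 + 5.36 + 64.86
= 365.11 mOsm/kg ≈ 365.1 mOsm/kg
Osmolar gap = measured − calculated = 375 − 365.1 = 9.9 mOsm/kg

9.9 mOsm/kg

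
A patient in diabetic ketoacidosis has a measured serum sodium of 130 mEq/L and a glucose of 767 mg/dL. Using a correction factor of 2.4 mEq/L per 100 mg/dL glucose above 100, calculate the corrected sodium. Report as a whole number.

146 mEq/L

Corrected Na = measured Na + 2.4 · (glucose − 100)/100
= 130 + 2.4 · (767 − 100)/100
= 130 + 16
= 146 mEq/L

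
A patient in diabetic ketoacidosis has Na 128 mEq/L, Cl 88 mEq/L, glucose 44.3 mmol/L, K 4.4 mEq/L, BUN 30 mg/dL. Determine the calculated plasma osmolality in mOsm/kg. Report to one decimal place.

Calculated osmolality = 2·Na + glucose + BUN/2.8
= 2·128 + 44.3 + 30/2.8
= 256 + 44.30 + 10.71
= 311.01 mOsm/kg

311.0 mOsm/kg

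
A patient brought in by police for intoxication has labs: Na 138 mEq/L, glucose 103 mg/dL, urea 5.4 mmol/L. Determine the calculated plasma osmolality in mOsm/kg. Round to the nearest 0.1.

287.1 mOsm/kg

Calculated osmolality = 2·Na + glucose/18 + urea
= 2·138 + 103/18 + 5.4
= 276 + 5.72 + 5.40
= 287.12 mOsm/kg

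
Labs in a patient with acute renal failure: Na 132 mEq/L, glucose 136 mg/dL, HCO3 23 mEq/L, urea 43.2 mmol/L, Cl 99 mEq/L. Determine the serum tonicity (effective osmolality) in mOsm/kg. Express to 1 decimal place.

Effective osmolality excludes urea (freely permeant across cell membranes):
2·Na + glucose/18
= 2·132 + 136/18
= 264 + 7.56
= 271.56 mOsm/kg

271.6 mOsm/kg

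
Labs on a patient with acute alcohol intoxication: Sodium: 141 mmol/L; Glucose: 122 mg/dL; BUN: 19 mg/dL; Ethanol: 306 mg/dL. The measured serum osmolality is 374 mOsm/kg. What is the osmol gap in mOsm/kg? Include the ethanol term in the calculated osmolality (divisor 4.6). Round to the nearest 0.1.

11.9 mOsm/kg

Calculated osmolality = 2·Na + glucose/18 + BUN/2.8 + ethanol/4.6
= 2·141 + 122/18 + 19/2.8 + 306/4.6
= 282 + 6.78 + 6.79 + 66.52
= 362.09 mOsm/kg ≈ 362.1 mOsm/kg
Osmolar gap = measured − calculated = 374 − 362.1 = 11.9 mOsm/kg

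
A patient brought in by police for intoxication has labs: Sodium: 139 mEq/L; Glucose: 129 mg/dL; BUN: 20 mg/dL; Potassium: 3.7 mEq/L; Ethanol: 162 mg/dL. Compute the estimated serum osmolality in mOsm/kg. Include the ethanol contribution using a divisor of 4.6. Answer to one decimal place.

Calculated osmolality = 2·Na + glucose/18 + BUN/2.8 + ethanol/4.6
= 2·139 + 129/18 + 20/2.8 + 162/4.6
= 278 + 7.17 + 7.14 + 35.22
= 327.53 mOsm/kg

327.5 mOsm/kg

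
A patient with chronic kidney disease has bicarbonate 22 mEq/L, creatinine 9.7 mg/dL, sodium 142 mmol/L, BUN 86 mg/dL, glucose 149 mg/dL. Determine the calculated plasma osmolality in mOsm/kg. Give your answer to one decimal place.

Calculated osmolality = 2·Na + glucose/18 + BUN/2.8
= 2·142 + 149/18 + 86/2.8
= 284 + 8.28 + 30.71
= 322.99 mOsm/kg

323.0 mOsm/kg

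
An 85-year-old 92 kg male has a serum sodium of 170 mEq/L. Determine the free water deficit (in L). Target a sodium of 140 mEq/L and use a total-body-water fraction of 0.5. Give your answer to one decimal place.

9.9 L

TBW = 0.5 · 92 = 46 L
Free water deficit = TBW · (Na/140 − 1)
= 46 · (170/140 − 1)
= 46 · 0.2143
= 9.86 L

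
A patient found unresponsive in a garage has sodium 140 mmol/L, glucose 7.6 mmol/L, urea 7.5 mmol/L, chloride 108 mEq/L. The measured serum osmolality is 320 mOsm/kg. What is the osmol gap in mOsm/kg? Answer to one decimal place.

24.9 mOsm/kg

Calculated osmolality = 2·Na + glucose + urea
= 2·140 + 7.6 + 7.5
= 280 + 7.60 + 7.50
= 295.1 mOsm/kg ≈ 295.1 mOsm/kg
Osmolar gap = measured − calculated = 320 − 295.1 = 24.9 mOsm/kg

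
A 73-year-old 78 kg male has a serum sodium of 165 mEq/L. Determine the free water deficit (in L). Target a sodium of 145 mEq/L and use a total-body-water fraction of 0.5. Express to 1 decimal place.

TBW = 0.5 · 78 = 39 L
Free water deficit = TBW · (Na/145 − 1)
= 39 · (165/145 − 1)
= 39 · 0.1379
= 5.38 L

5.4 L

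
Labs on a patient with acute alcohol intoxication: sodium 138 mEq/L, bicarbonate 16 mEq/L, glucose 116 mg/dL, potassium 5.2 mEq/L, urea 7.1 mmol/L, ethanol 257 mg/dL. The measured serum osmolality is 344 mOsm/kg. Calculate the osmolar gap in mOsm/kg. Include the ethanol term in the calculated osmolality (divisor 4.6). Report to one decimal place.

Calculated osmolality = 2·Na + glucose/18 + urea + ethanol/4.6
= 2·138 + 116/18 + 7.1 + 257/4.6
= 276 + 6.44 + 7.10 + 55.87
= 345.41 mOsm/kg ≈ 345.4 mOsm/kg
Osmolar gap = measured − calculated = 344 − 345.4 = -1.4 mOsm/kg

-1.4 mOsm/kg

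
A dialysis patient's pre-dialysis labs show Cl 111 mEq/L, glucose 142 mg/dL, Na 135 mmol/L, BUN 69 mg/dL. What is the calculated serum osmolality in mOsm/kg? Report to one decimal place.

302.5 mOsm/kg

Calculated osmolality = 2·Na + glucose/18 + BUN/2.8
= 2·135 + 142/18 + 69/2.8
= 270 + 7.89 + 24.64
= 302.53 mOsm/kg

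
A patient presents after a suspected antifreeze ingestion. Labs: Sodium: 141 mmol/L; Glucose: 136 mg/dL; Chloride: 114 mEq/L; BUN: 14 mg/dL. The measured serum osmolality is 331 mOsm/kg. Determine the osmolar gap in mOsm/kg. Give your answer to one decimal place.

36.4 mOsm/kg

Calculated osmolality = 2·Na + glucose/18 + BUN/2.8
= 2·141 + 136/18 + 14/2.8
= 282 + 7.56 + 5
= 294.56 mOsm/kg ≈ 294.6 mOsm/kg
Osmolar gap = measured − calculated = 331 − 294.6 = 36.4 mOsm/kg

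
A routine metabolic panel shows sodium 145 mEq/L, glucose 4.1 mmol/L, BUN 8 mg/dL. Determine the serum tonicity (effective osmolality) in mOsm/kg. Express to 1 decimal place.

Effective osmolality excludes urea (freely permeant across cell membranes):
2·Na + glucose
= 2·145 + 4.1
= 290 + 4.1
= 294.1 mOsm/kg

294.1 mOsm/kg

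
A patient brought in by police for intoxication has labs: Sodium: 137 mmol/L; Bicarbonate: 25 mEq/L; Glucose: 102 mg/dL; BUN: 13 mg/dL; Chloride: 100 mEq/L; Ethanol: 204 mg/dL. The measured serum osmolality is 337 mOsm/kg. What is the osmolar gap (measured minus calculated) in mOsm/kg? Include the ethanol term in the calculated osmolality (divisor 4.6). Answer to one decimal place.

Calculated osmolality = 2·Na + glucose/18 + BUN/2.8 + ethanol/4.6
= 2·137 + 102/18 + 13/2.8 + 204/4.6
= 274 + 5.67 + 4.64 + 44.35
= 328.66 mOsm/kg ≈ 328.7 mOsm/kg
Osmolar gap = measured − calculated = 337 − 328.7 = 8.3 mOsm/kg

8.3 mOsm/kg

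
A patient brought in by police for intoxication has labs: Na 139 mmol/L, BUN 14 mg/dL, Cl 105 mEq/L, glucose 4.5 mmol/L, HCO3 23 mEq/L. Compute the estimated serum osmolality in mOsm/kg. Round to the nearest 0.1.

287.5 mOsm/kg

Calculated osmolality = 2·Na + glucose + BUN/2.8
= 2·139 + 4.5 + 14/2.8
= 278 + 4.50 + 5
= 287.5 mOsm/kg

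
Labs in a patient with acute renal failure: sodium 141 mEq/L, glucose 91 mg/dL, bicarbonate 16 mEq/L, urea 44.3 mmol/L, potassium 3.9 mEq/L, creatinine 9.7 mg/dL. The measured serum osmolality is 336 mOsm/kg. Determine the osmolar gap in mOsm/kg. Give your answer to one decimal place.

4.6 mOsm/kg

Calculated osmolality = 2·Na + glucose/18 + urea
= 2·141 + 91/18 + 44.3
= 282 + 5.06 + 44.30
= 331.36 mOsm/kg ≈ 331.4 mOsm/kg
Osmolar gap = measured − calculated = 336 − 331.4 = 4.6 mOsm/kg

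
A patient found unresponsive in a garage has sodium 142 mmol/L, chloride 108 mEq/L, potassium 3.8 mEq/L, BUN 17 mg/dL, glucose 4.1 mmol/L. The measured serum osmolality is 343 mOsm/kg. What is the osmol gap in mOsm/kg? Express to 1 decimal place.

Calculated osmolality = 2·Na + glucose + BUN/2.8
= 2·142 + 4.1 + 17/2.8
= 284 + 4.10 + 6.07
= 294.17 mOsm/kg ≈ 294.2 mOsm/kg
Osmolar gap = measured − calculated = 343 − 294.2 = 48.8 mOsm/kg

48.8 mOsm/kg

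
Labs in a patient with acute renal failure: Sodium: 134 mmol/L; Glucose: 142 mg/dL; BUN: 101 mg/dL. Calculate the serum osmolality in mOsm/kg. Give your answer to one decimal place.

Calculated osmolality = 2·Na + glucose/18 + BUN/2.8
= 2·134 + 142/18 + 101/2.8
= 268 + 7.89 + 36.07
= 311.96 mOsm/kg

312.0 mOsm/kg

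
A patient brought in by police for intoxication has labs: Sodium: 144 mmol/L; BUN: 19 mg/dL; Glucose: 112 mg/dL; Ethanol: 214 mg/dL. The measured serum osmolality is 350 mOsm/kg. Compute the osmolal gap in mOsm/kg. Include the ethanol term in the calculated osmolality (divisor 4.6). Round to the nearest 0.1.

Calculated osmolality = 2·Na + glucose/18 + BUN/2.8 + ethanol/4.6
= 2·144 + 112/18 + 19/2.8 + 214/4.6
= 288 + 6.22 + 6.79 + 46.52
= 347.53 mOsm/kg ≈ 347.5 mOsm/kg
Osmolar gap = measured − calculated = 350 − 347.5 = 2.5 mOsm/kg

2.5 mOsm/kg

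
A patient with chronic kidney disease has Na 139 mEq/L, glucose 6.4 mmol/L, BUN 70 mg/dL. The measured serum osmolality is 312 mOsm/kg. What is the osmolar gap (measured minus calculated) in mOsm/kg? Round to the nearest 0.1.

2.6 mOsm/kg

Calculated osmolality = 2·Na + glucose + BUN/2.8
= 2·139 + 6.4 + 70/2.8
= 278 + 6.40 + 25
= 309.4 mOsm/kg ≈ 309.4 mOsm/kg
Osmolar gap = measured − calculated = 312 − 309.4 = 2.6 mOsm/kg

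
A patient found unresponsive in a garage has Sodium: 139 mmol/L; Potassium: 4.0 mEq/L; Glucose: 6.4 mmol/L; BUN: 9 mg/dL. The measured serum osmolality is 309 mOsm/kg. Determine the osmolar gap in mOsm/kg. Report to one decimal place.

Calculated osmolality = 2·Na + glucose + BUN/2.8
= 2·139 + 6.4 + 9/2.8
= 278 + 6.40 + 3.21
= 287.61 mOsm/kg ≈ 287.6 mOsm/kg
Osmolar gap = measured − calculated = 309 − 287.6 = 21.4 mOsm/kg

21.4 mOsm/kg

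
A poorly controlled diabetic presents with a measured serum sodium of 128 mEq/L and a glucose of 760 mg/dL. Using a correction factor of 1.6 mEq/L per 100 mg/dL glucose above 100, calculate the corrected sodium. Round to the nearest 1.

Corrected Na = measured Na + 1.6 · (glucose − 100)/100
= 128 + 1.6 · (760 − 100)/100
= 128 + 10.6
= 138.6 mEq/L

139 mEq/L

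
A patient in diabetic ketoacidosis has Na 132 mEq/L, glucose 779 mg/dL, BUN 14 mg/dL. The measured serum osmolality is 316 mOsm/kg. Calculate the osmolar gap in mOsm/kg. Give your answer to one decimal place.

Calculated osmolality = 2·Na + glucose/18 + BUN/2.8
= 2·132 + 779/18 + 14/2.8
= 264 + 43.28 + 5
= 312.28 mOsm/kg ≈ 312.3 mOsm/kg
Osmolar gap = measured − calculated = 316 − 312.3 = 3.7 mOsm/kg

3.7 mOsm/kg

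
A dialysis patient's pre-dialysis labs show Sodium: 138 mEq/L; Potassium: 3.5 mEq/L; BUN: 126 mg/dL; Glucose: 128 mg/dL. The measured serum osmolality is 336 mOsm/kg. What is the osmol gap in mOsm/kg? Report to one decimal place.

7.9 mOsm/kg

Calculated osmolality = 2·Na + glucose/18 + BUN/2.8
= 2·138 + 128/18 + 126/2.8
= 276 + 7.11 + 45
= 328.11 mOsm/kg ≈ 328.1 mOsm/kg
Osmolar gap = measured − calculated = 336 − 328.1 = 7.9 mOsm/kg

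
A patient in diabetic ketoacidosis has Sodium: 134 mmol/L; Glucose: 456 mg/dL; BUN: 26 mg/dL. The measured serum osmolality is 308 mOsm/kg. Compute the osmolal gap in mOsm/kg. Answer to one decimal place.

Calculated osmolality = 2·Na + glucose/18 + BUN/2.8
= 2·134 + 456/18 + 26/2.8
= 268 + 25.33 + 9.29
= 302.62 mOsm/kg ≈ 302.6 mOsm/kg
Osmolar gap = measured − calculated = 308 − 302.6 = 5.4 mOsm/kg

5.4 mOsm/kg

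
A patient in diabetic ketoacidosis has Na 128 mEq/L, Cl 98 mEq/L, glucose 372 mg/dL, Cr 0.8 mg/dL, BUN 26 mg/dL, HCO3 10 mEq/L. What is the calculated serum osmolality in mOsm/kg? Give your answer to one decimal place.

Calculated osmolality = 2·Na + glucose/18 + BUN/2.8
= 2·128 + 372/18 + 26/2.8
= 256 + 20.67 + 9.29
= 285.96 mOsm/kg

286.0 mOsm/kg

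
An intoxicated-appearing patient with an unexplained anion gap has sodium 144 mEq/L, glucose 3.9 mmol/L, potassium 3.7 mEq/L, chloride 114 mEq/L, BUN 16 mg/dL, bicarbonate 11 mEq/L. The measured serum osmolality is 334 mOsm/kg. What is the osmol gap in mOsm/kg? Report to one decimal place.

Calculated osmolality = 2·Na + glucose + BUN/2.8
= 2·144 + 3.9 + 16/2.8
= 288 + 3.90 + 5.71
= 297.61 mOsm/kg ≈ 297.6 mOsm/kg
Osmolar gap = measured − calculated = 334 − 297.6 = 36.4 mOsm/kg

36.4 mOsm/kg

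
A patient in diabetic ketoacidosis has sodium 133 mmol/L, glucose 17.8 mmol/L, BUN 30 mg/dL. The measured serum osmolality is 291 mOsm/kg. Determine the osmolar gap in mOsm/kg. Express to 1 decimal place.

-3.5 mOsm/kg

Calculated osmolality = 2·Na + glucose + BUN/2.8
= 2·133 + 17.8 + 30/2.8
= 266 + 17.80 + 10.71
= 294.51 mOsm/kg ≈ 294.5 mOsm/kg
Osmolar gap = measured − calculated = 291 − 294.5 = -3.5 mOsm/kg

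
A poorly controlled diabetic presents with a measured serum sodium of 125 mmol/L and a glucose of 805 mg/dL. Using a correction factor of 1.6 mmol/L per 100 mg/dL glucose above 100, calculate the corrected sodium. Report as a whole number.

Corrected Na = measured Na + 1.6 · (glucose − 100)/100
= 125 + 1.6 · (805 − 100)/100
= 125 + 11.3
= 136.3 mmol/L

136 mmol/L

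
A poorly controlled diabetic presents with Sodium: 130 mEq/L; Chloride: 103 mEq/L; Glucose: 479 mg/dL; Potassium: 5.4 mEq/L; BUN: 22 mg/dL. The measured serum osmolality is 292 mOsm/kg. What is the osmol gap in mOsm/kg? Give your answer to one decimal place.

Calculated osmolality = 2·Na + glucose/18 + BUN/2.8
= 2·130 + 479/18 + 22/2.8
= 260 + 26.61 + 7.86
= 294.47 mOsm/kg ≈ 294.5 mOsm/kg
Osmolar gap = measured − calculated = 292 − 294.5 = -2.5 mOsm/kg

-2.5 mOsm/kg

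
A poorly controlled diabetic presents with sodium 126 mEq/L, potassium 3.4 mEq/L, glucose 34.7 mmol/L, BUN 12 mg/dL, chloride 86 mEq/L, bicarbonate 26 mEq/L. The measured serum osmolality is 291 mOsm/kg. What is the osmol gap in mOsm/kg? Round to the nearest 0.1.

Calculated osmolality = 2·Na + glucose + BUN/2.8
= 2·126 + 34.7 + 12/2.8
= 252 + 34.70 + 4.29
= 290.99 mOsm/kg ≈ 291.0 mOsm/kg
Osmolar gap = measured − calculated = 291 − 291.0 = 0.0 mOsm/kg

0.0 mOsm/kg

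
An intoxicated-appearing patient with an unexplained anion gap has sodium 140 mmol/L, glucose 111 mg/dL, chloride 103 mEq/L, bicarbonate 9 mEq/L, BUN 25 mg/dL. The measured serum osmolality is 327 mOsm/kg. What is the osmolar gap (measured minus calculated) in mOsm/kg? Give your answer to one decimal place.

Calculated osmolality = 2·Na + glucose/18 + BUN/2.8
= 2·140 + 111/18 + 25/2.8
= 280 + 6.17 + 8.93
= 295.1 mOsm/kg ≈ 295.1 mOsm/kg
Osmolar gap = measured − calculated = 327 − 295.1 = 31.9 mOsm/kg

31.9 mOsm/kg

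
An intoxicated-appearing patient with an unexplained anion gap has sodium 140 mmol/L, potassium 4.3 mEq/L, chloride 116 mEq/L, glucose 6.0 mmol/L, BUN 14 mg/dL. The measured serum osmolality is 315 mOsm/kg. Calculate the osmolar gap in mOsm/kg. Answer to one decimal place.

24.0 mOsm/kg

Calculated osmolality = 2·Na + glucose + BUN/2.8
= 2·140 + 6 + 14/2.8
= 280 + 6 + 5
= 291 mOsm/kg ≈ 291.0 mOsm/kg
Osmolar gap = measured − calculated = 315 − 291.0 = 24.0 mOsm/kg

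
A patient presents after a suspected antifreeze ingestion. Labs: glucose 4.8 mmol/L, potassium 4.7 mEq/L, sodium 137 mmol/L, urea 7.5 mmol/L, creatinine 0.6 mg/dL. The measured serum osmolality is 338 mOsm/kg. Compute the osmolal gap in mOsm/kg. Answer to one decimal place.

Calculated osmolality = 2·Na + glucose + urea
= 2·137 + 4.8 + 7.5
= 274 + 4.80 + 7.50
= 286.3 mOsm/kg ≈ 286.3 mOsm/kg
Osmolar gap = measured − calculated = 338 − 286.3 = 51.7 mOsm/kg

51.7 mOsm/kg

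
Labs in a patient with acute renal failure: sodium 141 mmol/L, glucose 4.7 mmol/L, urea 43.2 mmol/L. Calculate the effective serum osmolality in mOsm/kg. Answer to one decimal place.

Effective osmolality excludes urea (freely permeant across cell membranes):
2·Na + glucose
= 2·141 + 4.7
= 282 + 4.7
= 286.7 mOsm/kg

286.7 mOsm/kg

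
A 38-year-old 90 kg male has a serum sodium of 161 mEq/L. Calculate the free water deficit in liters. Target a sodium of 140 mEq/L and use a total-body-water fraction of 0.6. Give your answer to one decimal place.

TBW = 0.6 · 90 = 54 L
Free water deficit = TBW · (Na/140 − 1)
= 54 · (161/140 − 1)
= 54 · 0.15
= 8.1 L

8.1 L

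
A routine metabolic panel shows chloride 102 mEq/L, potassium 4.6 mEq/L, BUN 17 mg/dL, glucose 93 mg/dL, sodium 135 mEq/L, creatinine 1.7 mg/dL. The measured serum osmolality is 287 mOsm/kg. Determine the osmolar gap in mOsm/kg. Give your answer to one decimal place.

Calculated osmolality = 2·Na + glucose/18 + BUN/2.8
= 2·135 + 93/18 + 17/2.8
= 270 + 5.17 + 6.07
= 281.24 mOsm/kg ≈ 281.2 mOsm/kg
Osmolar gap = measured − calculated = 287 − 281.2 = 5.8 mOsm/kg

5.8 mOsm/kg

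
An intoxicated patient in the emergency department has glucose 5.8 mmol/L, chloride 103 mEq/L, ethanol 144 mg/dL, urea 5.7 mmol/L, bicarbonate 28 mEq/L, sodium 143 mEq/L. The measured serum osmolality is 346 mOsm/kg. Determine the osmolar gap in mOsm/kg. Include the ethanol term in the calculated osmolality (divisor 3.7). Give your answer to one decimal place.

Calculated osmolality = 2·Na + glucose + urea + ethanol/3.7
= 2·143 + 5.8 + 5.7 + 144/3.7
= 286 + 5.80 + 5.70 + 38.92
= 336.42 mOsm/kg ≈ 336.4 mOsm/kg
Osmolar gap = measured − calculated = 346 − 336.4 = 9.6 mOsm/kg

9.6 mOsm/kg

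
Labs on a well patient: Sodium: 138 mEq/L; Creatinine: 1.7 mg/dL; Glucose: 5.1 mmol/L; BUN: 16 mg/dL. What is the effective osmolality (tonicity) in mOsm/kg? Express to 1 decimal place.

281.1 mOsm/kg

Effective osmolality excludes urea (freely permeant across cell membranes):
2·Na + glucose
= 2·138 + 5.1
= 276 + 5.1
= 281.1 mOsm/kg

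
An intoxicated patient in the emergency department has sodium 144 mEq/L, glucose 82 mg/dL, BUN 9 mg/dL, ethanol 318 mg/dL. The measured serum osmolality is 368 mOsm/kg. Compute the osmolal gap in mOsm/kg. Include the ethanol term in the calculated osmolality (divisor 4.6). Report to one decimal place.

Calculated osmolality = 2·Na + glucose/18 + BUN/2.8 + ethanol/4.6
= 2·144 + 82/18 + 9/2.8 + 318/4.6
= 288 + 4.56 + 3.21 + 69.13
= 364.9 mOsm/kg ≈ 364.9 mOsm/kg
Osmolar gap = measured − calculated = 368 − 364.9 = 3.1 mOsm/kg

3.1 mOsm/kg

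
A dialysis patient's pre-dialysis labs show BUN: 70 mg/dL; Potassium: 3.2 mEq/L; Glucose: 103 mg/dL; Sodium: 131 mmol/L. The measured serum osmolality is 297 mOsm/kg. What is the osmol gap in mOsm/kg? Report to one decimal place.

Calculated osmolality = 2·Na + glucose/18 + BUN/2.8
= 2·131 + 103/18 + 70/2.8
= 262 + 5.72 + 25
= 292.72 mOsm/kg ≈ 292.7 mOsm/kg
Osmolar gap = measured − calculated = 297 − 292.7 = 4.3 mOsm/kg

4.3 mOsm/kg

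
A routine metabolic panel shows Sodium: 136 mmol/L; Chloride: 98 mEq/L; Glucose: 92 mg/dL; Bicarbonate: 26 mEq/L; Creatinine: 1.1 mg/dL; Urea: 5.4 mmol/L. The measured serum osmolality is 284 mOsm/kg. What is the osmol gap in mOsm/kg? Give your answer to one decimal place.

1.5 mOsm/kg

Calculated osmolality = 2·Na + glucose/18 + urea
= 2·136 + 92/18 + 5.4
= 272 + 5.11 + 5.40
= 282.51 mOsm/kg ≈ 282.5 mOsm/kg
Osmolar gap = measured − calculated = 284 − 282.5 = 1.5 mOsm/kg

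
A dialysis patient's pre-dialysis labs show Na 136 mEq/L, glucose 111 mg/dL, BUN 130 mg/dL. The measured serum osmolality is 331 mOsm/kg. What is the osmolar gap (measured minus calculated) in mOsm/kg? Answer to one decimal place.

Calculated osmolality = 2·Na + glucose/18 + BUN/2.8
= 2·136 + 111/18 + 130/2.8
= 272 + 6.17 + 46.43
= 324.6 mOsm/kg ≈ 324.6 mOsm/kg
Osmolar gap = measured − calculated = 331 − 324.6 = 6.4 mOsm/kg

6.4 mOsm/kg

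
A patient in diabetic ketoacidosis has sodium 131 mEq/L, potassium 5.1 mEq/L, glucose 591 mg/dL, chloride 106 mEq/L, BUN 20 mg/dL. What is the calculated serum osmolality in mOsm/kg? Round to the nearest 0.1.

302.0 mOsm/kg

Calculated osmolality = 2·Na + glucose/18 + BUN/2.8
= 2·131 + 591/18 + 20/2.8
= 262 + 32.83 + 7.14
= 301.97 mOsm/kg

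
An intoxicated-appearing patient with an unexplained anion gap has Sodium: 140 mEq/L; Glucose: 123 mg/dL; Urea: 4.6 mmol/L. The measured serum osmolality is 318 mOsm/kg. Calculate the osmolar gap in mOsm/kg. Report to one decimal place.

26.6 mOsm/kg

Calculated osmolality = 2·Na + glucose/18 + urea
= 2·140 + 123/18 + 4.6
= 280 + 6.83 + 4.60
= 291.43 mOsm/kg ≈ 291.4 mOsm/kg
Osmolar gap = measured − calculated = 318 − 291.4 = 26.6 mOsm/kg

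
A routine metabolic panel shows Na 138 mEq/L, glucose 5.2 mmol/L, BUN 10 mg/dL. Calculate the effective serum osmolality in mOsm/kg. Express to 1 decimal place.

281.2 mOsm/kg

Effective osmolality excludes urea (freely permeant across cell membranes):
2·Na + glucose
= 2·138 + 5.2
= 276 + 5.2
= 281.2 mOsm/kg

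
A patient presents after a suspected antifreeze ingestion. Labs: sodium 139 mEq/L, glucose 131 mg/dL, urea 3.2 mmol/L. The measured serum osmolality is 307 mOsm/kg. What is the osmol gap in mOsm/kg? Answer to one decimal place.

18.5 mOsm/kg

Calculated osmolality = 2·Na + glucose/18 + urea
= 2·139 + 131/18 + 3.2
= 278 + 7.28 + 3.20
= 288.48 mOsm/kg ≈ 288.5 mOsm/kg
Osmolar gap = measured − calculated = 307 − 288.5 = 18.5 mOsm/kg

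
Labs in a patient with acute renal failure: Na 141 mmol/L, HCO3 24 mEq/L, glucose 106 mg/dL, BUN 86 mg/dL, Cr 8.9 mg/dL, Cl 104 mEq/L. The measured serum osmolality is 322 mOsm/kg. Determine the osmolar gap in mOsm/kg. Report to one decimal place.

3.4 mOsm/kg

Calculated osmolality = 2·Na + glucose/18 + BUN/2.8
= 2·141 + 106/18 + 86/2.8
= 282 + 5.89 + 30.71
= 318.6 mOsm/kg ≈ 318.6 mOsm/kg
Osmolar gap = measured − calculated = 322 − 318.6 = 3.4 mOsm/kg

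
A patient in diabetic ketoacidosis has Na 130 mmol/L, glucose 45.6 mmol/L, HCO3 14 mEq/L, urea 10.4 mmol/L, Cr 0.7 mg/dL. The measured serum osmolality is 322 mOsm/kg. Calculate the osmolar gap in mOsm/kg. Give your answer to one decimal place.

6.0 mOsm/kg

Calculated osmolality = 2·Na + glucose + urea
= 2·130 + 45.6 + 10.4
= 260 + 45.60 + 10.40
= 316 mOsm/kg ≈ 316.0 mOsm/kg
Osmolar gap = measured − calculated = 322 − 316.0 = 6.0 mOsm/kg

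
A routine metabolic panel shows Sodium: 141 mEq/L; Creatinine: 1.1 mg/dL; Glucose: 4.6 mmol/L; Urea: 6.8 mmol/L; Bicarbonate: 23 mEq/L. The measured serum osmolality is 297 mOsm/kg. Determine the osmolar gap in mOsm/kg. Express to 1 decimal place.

Calculated osmolality = 2·Na + glucose + urea
= 2·141 + 4.6 + 6.8
= 282 + 4.60 + 6.80
= 293.4 mOsm/kg ≈ 293.4 mOsm/kg
Osmolar gap = measured − calculated = 297 − 293.4 = 3.6 mOsm/kg

3.6 mOsm/kg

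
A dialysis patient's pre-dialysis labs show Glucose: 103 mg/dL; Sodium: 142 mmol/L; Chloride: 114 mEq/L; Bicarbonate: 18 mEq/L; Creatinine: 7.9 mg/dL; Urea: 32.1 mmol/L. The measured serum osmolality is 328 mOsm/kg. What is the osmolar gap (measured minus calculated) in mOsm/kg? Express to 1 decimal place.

Calculated osmolality = 2·Na + glucose/18 + urea
= 2·142 + 103/18 + 32.1
= 284 + 5.72 + 32.10
= 321.82 mOsm/kg ≈ 321.8 mOsm/kg
Osmolar gap = measured − calculated = 328 − 321.8 = 6.2 mOsm/kg

6.2 mOsm/kg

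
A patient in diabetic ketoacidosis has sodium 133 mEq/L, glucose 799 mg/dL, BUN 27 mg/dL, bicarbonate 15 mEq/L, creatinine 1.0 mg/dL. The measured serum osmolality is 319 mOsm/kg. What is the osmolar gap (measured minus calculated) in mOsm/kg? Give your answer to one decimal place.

Calculated osmolality = 2·Na + glucose/18 + BUN/2.8
= 2·133 + 799/18 + 27/2.8
= 266 + 44.39 + 9.64
= 320.03 mOsm/kg ≈ 320.0 mOsm/kg
Osmolar gap = measured − calculated = 319 − 320.0 = -1.0 mOsm/kg

-1.0 mOsm/kg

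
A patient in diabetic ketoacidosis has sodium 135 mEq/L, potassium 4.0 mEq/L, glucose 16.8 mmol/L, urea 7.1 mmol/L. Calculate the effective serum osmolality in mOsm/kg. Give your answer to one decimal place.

286.8 mOsm/kg

Effective osmolality excludes urea (freely permeant across cell membranes):
2·Na + glucose
= 2·135 + 16.8
= 270 + 16.8
= 286.8 mOsm/kg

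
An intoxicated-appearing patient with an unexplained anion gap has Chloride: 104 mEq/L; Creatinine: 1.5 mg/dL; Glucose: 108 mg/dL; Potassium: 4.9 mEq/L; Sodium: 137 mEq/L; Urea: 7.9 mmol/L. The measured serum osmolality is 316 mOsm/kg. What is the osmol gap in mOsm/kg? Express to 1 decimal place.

28.1 mOsm/kg

Calculated osmolality = 2·Na + glucose/18 + urea
= 2·137 + 108/18 + 7.9
= 274 + 6 + 7.90
= 287.9 mOsm/kg ≈ 287.9 mOsm/kg
Osmolar gap = measured − calculated = 316 − 287.9 = 28.1 mOsm/kg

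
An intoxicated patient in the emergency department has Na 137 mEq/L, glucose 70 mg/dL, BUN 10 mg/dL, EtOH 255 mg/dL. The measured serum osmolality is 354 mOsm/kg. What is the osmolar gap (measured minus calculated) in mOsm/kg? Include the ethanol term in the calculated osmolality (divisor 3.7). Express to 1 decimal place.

3.6 mOsm/kg

Calculated osmolality = 2·Na + glucose/18 + BUN/2.8 + ethanol/3.7
= 2·137 + 70/18 + 10/2.8 + 255/3.7
= 274 + 3.89 + 3.57 + 68.92
= 350.38 mOsm/kg ≈ 350.4 mOsm/kg
Osmolar gap = measured − calculated = 354 − 350.4 = 3.6 mOsm/kg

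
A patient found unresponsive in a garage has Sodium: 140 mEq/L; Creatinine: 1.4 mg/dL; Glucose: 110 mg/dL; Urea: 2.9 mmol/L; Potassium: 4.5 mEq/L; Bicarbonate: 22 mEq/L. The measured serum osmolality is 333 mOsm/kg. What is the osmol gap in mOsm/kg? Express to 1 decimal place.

44.0 mOsm/kg

Calculated osmolality = 2·Na + glucose/18 + urea
= 2·140 + 110/18 + 2.9
= 280 + 6.11 + 2.90
= 289.01 mOsm/kg ≈ 289.0 mOsm/kg
Osmolar gap = measured − calculated = 333 − 289.0 = 44.0 mOsm/kg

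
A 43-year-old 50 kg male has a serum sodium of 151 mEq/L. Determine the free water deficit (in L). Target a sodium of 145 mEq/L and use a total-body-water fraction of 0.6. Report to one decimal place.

TBW = 0.6 · 50 = 30 L
Free water deficit = TBW · (Na/145 − 1)
= 30 · (151/145 − 1)
= 30 · 0.0414
= 1.24 L

1.2 L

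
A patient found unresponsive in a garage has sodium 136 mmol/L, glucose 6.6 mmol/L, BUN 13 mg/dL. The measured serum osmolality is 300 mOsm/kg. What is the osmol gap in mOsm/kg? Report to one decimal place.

Calculated osmolality = 2·Na + glucose + BUN/2.8
= 2·136 + 6.6 + 13/2.8
= 272 + 6.60 + 4.64
= 283.24 mOsm/kg ≈ 283.2 mOsm/kg
Osmolar gap = measured − calculated = 300 − 283.2 = 16.8 mOsm/kg

16.8 mOsm/kg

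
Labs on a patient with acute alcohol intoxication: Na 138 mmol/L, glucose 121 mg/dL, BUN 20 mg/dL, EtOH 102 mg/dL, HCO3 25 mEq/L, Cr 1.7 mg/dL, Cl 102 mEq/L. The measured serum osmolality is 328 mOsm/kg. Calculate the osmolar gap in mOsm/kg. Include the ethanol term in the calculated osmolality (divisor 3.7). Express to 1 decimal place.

10.6 mOsm/kg

Calculated osmolality = 2·Na + glucose/18 + BUN/2.8 + ethanol/3.7
= 2·138 + 121/18 + 20/2.8 + 102/3.7
= 276 + 6.72 + 7.14 + 27.57
= 317.43 mOsm/kg ≈ 317.4 mOsm/kg
Osmolar gap = measured − calculated = 328 − 317.4 = 10.6 mOsm/kg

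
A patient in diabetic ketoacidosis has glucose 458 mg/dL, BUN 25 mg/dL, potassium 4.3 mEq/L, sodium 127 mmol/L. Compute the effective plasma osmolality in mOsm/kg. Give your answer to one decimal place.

Effective osmolality excludes urea (freely permeant across cell membranes):
2·Na + glucose/18
= 2·127 + 458/18
= 254 + 25.44
= 279.44 mOsm/kg

279.4 mOsm/kg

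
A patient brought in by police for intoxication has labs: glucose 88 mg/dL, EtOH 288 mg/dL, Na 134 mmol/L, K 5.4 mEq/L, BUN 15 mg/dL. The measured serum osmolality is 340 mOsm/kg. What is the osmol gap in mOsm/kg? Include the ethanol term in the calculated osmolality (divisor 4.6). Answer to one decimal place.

Calculated osmolality = 2·Na + glucose/18 + BUN/2.8 + ethanol/4.6
= 2·134 + 88/18 + 15/2.8 + 288/4.6
= 268 + 4.89 + 5.36 + 62.61
= 340.86 mOsm/kg ≈ 340.9 mOsm/kg
Osmolar gap = measured − calculated = 340 − 340.9 = -0.9 mOsm/kg

-0.9 mOsm/kg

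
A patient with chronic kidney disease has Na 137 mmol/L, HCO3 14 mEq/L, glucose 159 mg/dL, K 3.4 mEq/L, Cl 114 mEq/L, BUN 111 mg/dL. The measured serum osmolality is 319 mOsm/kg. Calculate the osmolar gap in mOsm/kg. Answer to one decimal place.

Calculated osmolality = 2·Na + glucose/18 + BUN/2.8
= 2·137 + 159/18 + 111/2.8
= 274 + 8.83 + 39.64
= 322.47 mOsm/kg ≈ 322.5 mOsm/kg
Osmolar gap = measured − calculated = 319 − 322.5 = -3.5 mOsm/kg

-3.5 mOsm/kg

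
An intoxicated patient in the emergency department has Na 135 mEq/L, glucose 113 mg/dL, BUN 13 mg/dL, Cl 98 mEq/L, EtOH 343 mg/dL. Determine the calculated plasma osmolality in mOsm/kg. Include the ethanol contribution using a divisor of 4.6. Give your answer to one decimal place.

Calculated osmolality = 2·Na + glucose/18 + BUN/2.8 + ethanol/4.6
= 2·135 + 113/18 + 13/2.8 + 343/4.6
= 270 + 6.28 + 4.64 + 74.57
= 355.49 mOsm/kg

355.5 mOsm/kg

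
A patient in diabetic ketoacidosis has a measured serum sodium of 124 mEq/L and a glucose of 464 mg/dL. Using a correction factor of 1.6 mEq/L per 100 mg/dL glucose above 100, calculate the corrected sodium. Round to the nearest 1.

130 mEq/L

Corrected Na = measured Na + 1.6 · (glucose − 100)/100
= 124 + 1.6 · (464 − 100)/100
= 124 + 5.8
= 129.8 mEq/L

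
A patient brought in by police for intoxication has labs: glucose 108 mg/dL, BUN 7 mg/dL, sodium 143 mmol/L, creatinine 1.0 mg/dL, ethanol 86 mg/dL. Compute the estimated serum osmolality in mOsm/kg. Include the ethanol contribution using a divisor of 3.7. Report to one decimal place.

Calculated osmolality = 2·Na + glucose/18 + BUN/2.8 + ethanol/3.7
= 2·143 + 108/18 + 7/2.8 + 86/3.7
= 286 + 6 + 2.50 + 23.24
= 317.74 mOsm/kg

317.7 mOsm/kg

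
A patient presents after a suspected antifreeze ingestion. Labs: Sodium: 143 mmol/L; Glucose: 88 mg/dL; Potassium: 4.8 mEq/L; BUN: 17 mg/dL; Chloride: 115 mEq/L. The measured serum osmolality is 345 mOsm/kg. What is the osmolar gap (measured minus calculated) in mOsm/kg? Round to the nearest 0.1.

48.0 mOsm/kg

Calculated osmolality = 2·Na + glucose/18 + BUN/2.8
= 2·143 + 88/18 + 17/2.8
= 286 + 4.89 + 6.07
= 296.96 mOsm/kg ≈ 297.0 mOsm/kg
Osmolar gap = measured − calculated = 345 − 297.0 = 48.0 mOsm/kg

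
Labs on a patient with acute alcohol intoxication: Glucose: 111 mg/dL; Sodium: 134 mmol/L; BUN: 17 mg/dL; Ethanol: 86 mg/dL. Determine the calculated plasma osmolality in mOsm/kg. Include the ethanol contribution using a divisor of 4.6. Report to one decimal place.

Calculated osmolality = 2·Na + glucose/18 + BUN/2.8 + ethanol/4.6
= 2·134 + 111/18 + 17/2.8 + 86/4.6
= 268 + 6.17 + 6.07 + 18.70
= 298.94 mOsm/kg

298.9 mOsm/kg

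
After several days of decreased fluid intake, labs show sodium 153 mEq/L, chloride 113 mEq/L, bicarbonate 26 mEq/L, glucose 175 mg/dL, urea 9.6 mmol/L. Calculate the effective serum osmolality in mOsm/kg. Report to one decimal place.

315.7 mOsm/kg

Effective osmolality excludes urea (freely permeant across cell membranes):
2·Na + glucose/18
= 2·153 + 175/18
= 306 + 9.72
= 315.72 mOsm/kg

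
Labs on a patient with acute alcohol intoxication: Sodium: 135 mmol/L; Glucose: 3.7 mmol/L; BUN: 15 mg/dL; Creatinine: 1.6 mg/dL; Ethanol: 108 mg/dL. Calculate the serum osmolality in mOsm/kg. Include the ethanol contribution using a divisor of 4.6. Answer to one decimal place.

302.5 mOsm/kg

Calculated osmolality = 2·Na + glucose + BUN/2.8 + ethanol/4.6
= 2·135 + 3.7 + 15/2.8 + 108/4.6
= 270 + 3.70 + 5.36 + 23.48
= 302.54 mOsm/kg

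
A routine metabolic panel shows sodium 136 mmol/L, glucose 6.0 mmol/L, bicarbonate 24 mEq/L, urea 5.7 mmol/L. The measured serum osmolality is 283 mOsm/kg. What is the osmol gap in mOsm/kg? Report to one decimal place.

Calculated osmolality = 2·Na + glucose + urea
= 2·136 + 6 + 5.7
= 272 + 6 + 5.70
= 283.7 mOsm/kg ≈ 283.7 mOsm/kg
Osmolar gap = measured − calculated = 283 − 283.7 = -0.7 mOsm/kg

-0.7 mOsm/kg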